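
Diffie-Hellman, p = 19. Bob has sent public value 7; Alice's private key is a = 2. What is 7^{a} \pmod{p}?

Shared key K = 7^2 mod 19.
7^1 ≡ 7 (mod 19)
7^2 = (7^1)^2 ≡ 7^2 = 49 ≡ 11 (mod 19)

11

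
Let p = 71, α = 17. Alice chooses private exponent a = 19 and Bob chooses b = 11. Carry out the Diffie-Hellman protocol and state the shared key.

46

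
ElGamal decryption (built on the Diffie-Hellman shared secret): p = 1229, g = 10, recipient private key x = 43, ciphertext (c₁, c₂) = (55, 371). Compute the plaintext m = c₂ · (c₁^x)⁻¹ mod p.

Shared mask s = c₁^x mod p = 55^43 mod 1229.
55^1 ≡ 55 (mod 1229)
55^2 = (55^1)^2 ≡ 55^2 = 3025 ≡ 567 (mod 1229)
55^4 = (55^2)^2 ≡ 567^2 = 321489 ≡ 720 (mod 1229)
55^8 = (55^4)^2 ≡ 720^2 = 518400 ≡ 991 (mod 1229)
55^16 = (55^8)^2 ≡ 991^2 = 982081 ≡ 110 (mod 1229)
55^32 = (55^16)^2 ≡ 110^2 = 12100 ≡ 1039 (mod 1229)
55^43 = 55^32 · 55^8 · 55^2 · 55^1 ≡ 1039 · 991 · 567 · 55 ≡ 375 (mod 1229).
So s = 375; s⁻¹ ≡ 839 (mod 1229).
m = c₂ · s⁻¹ mod 1229 = 371 · 839 mod 1229 = 332.

332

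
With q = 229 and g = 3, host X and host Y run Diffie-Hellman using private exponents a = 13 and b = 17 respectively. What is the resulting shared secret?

Host X sends A = g^a mod q = 3^13 mod 229.
3^1 ≡ 3 (mod 229)
3^2 = (3^1)^2 ≡ 3^2 = 9 ≡ 9 (mod 229)
3^4 = (3^2)^2 ≡ 9^2 = 81 ≡ 81 (mod 229)
3^8 = (3^4)^2 ≡ 81^2 = 6561 ≡ 149 (mod 229)
3^13 = 3^8 · 3^4 · 3^1 ≡ 149 · 81 · 3 ≡ 25 (mod 229).
So A = 25. Host Y then computes K = A^b mod q = 25^17 mod 229.
25^1 ≡ 25 (mod 229)
25^2 = (25^1)^2 ≡ 25^2 = 625 ≡ 167 (mod 229)
25^4 = (25^2)^2 ≡ 167^2 = 27889 ≡ 180 (mod 229)
25^8 = (25^4)^2 ≡ 180^2 = 32400 ≡ 111 (mod 229)
25^16 = (25^8)^2 ≡ 111^2 = 12321 ≡ 184 (mod 229)
25^17 = 25^16 · 25^1 ≡ 184 · 25 ≡ 20 (mod 229).

20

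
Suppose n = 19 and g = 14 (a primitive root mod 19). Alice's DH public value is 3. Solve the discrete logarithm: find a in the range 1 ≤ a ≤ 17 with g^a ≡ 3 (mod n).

Try successive powers of 14 modulo 19:
14^1 ≡ 14
14^2 ≡ 6
14^3 ≡ 8
14^4 ≡ 17
14^5 ≡ 10
14^6 ≡ 7
14^7 ≡ 3
Found: a = 7.

7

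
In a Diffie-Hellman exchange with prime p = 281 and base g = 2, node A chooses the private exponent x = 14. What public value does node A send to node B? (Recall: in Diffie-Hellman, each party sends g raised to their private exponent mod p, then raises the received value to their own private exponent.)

Public value = 2^14 mod 281.
2^1 ≡ 2 (mod 281)
2^2 = (2^1)^2 ≡ 2^2 = 4 ≡ 4 (mod 281)
2^4 = (2^2)^2 ≡ 4^2 = 16 ≡ 16 (mod 281)
2^8 = (2^4)^2 ≡ 16^2 = 256 ≡ 256 (mod 281)
2^14 = 2^8 · 2^4 · 2^2 ≡ 256 · 16 · 4 ≡ 86 (mod 281).

86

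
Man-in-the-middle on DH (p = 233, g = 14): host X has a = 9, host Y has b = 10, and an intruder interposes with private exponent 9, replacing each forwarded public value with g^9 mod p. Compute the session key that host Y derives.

201

Host Y receives an intruder's public value M = 14^9 mod 233 instead of the honest one.
14^1 ≡ 14 (mod 233)
14^2 = (14^1)^2 ≡ 14^2 = 196 ≡ 196 (mod 233)
14^4 = (14^2)^2 ≡ 196^2 = 38416 ≡ 204 (mod 233)
14^8 = (14^4)^2 ≡ 204^2 = 41616 ≡ 142 (mod 233)
14^9 = 14^8 · 14^1 ≡ 142 · 14 ≡ 124 (mod 233).
So M = 124. Host Y computes K = M^10 mod 233.
124^1 ≡ 124 (mod 233)
124^2 = (124^1)^2 ≡ 124^2 = 15376 ≡ 231 (mod 233)
124^4 = (124^2)^2 ≡ 231^2 = 53361 ≡ 4 (mod 233)
124^8 = (124^4)^2 ≡ 4^2 = 16 ≡ 16 (mod 233)
124^10 = 124^8 · 124^2 ≡ 16 · 231 ≡ 201 (mod 233).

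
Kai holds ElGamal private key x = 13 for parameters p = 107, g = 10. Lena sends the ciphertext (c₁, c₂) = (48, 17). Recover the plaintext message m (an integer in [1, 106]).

Shared mask s = c₁^x mod p = 48^13 mod 107.
48^1 ≡ 48 (mod 107)
48^2 = (48^1)^2 ≡ 48^2 = 2304 ≡ 57 (mod 107)
48^4 = (48^2)^2 ≡ 57^2 = 3249 ≡ 39 (mod 107)
48^8 = (48^4)^2 ≡ 39^2 = 1521 ≡ 23 (mod 107)
48^13 = 48^8 · 48^4 · 48^1 ≡ 23 · 39 · 48 ≡ 42 (mod 107).
So s = 42; s⁻¹ ≡ 79 (mod 107).
m = c₂ · s⁻¹ mod 107 = 17 · 79 mod 107 = 59.

59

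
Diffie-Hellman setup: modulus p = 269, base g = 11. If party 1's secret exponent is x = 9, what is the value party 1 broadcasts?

215

Public value = 11^9 mod 269.
11^1 ≡ 11 (mod 269)
11^2 = (11^1)^2 ≡ 11^2 = 121 ≡ 121 (mod 269)
11^4 = (11^2)^2 ≡ 121^2 = 14641 ≡ 115 (mod 269)
11^8 = (11^4)^2 ≡ 115^2 = 13225 ≡ 44 (mod 269)
11^9 = 11^8 · 11^1 ≡ 44 · 11 ≡ 215 (mod 269).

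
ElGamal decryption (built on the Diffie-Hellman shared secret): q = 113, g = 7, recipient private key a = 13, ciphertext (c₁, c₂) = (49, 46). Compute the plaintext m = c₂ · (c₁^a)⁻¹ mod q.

Shared mask s = c₁^a mod q = 49^13 mod 113.
49^1 ≡ 49 (mod 113)
49^2 = (49^1)^2 ≡ 49^2 = 2401 ≡ 28 (mod 113)
49^4 = (49^2)^2 ≡ 28^2 = 784 ≡ 106 (mod 113)
49^8 = (49^4)^2 ≡ 106^2 = 11236 ≡ 49 (mod 113)
49^13 = 49^8 · 49^4 · 49^1 ≡ 49 · 106 · 49 ≡ 30 (mod 113).
So s = 30; s⁻¹ ≡ 49 (mod 113).
m = c₂ · s⁻¹ mod 113 = 46 · 49 mod 113 = 107.

107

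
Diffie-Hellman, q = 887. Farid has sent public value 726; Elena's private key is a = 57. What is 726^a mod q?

76

Shared key K = 726^57 mod 887.
726^1 ≡ 726 (mod 887)
726^2 = (726^1)^2 ≡ 726^2 = 527076 ≡ 198 (mod 887)
726^4 = (726^2)^2 ≡ 198^2 = 39204 ≡ 176 (mod 887)
726^8 = (726^4)^2 ≡ 176^2 = 30976 ≡ 818 (mod 887)
726^16 = (726^8)^2 ≡ 818^2 = 669124 ≡ 326 (mod 887)
726^32 = (726^16)^2 ≡ 326^2 = 106276 ≡ 723 (mod 887)
726^57 = 726^32 · 726^16 · 726^8 · 726^1 ≡ 723 · 326 · 818 · 726 ≡ 76 (mod 887).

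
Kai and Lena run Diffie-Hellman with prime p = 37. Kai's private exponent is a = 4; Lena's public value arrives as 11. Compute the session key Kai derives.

Shared key K = 11^4 mod 37.
11^1 ≡ 11 (mod 37)
11^2 = (11^1)^2 ≡ 11^2 = 121 ≡ 10 (mod 37)
11^4 = (11^2)^2 ≡ 10^2 = 100 ≡ 26 (mod 37)

26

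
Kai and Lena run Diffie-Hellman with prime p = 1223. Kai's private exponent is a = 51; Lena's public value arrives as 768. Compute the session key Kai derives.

297

Shared key K = 768^51 mod 1223.
768^1 ≡ 768 (mod 1223)
768^2 = (768^1)^2 ≡ 768^2 = 589824 ≡ 338 (mod 1223)
768^4 = (768^2)^2 ≡ 338^2 = 114244 ≡ 505 (mod 1223)
768^8 = (768^4)^2 ≡ 505^2 = 255025 ≡ 641 (mod 1223)
768^16 = (768^8)^2 ≡ 641^2 = 410881 ≡ 1176 (mod 1223)
768^32 = (768^16)^2 ≡ 1176^2 = 1382976 ≡ 986 (mod 1223)
768^51 = 768^32 · 768^16 · 768^2 · 768^1 ≡ 986 · 1176 · 338 · 768 ≡ 297 (mod 1223).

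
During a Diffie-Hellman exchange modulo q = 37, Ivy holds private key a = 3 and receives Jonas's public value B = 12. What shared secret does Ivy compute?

26

Shared key K = 12^3 mod 37.
12^1 ≡ 12 (mod 37)
12^2 = (12^1)^2 ≡ 12^2 = 144 ≡ 33 (mod 37)
12^3 = 12^2 · 12^1 ≡ 33 · 12 ≡ 26 (mod 37).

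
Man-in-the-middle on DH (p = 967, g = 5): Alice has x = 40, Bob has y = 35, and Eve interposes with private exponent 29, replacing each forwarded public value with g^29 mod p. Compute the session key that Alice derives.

185

Alice receives Eve's public value M = 5^29 mod 967 instead of the honest one.
5^1 ≡ 5 (mod 967)
5^2 = (5^1)^2 ≡ 5^2 = 25 ≡ 25 (mod 967)
5^4 = (5^2)^2 ≡ 25^2 = 625 ≡ 625 (mod 967)
5^8 = (5^4)^2 ≡ 625^2 = 390625 ≡ 924 (mod 967)
5^16 = (5^8)^2 ≡ 924^2 = 853776 ≡ 882 (mod 967)
5^29 = 5^16 · 5^8 · 5^4 · 5^1 ≡ 882 · 924 · 625 · 5 ≡ 638 (mod 967).
So M = 638. Alice computes K = M^40 mod 967.
638^1 ≡ 638 (mod 967)
638^2 = (638^1)^2 ≡ 638^2 = 407044 ≡ 904 (mod 967)
638^4 = (638^2)^2 ≡ 904^2 = 817216 ≡ 101 (mod 967)
638^8 = (638^4)^2 ≡ 101^2 = 10201 ≡ 531 (mod 967)
638^16 = (638^8)^2 ≡ 531^2 = 281961 ≡ 564 (mod 967)
638^32 = (638^16)^2 ≡ 564^2 = 318096 ≡ 920 (mod 967)
638^40 = 638^32 · 638^8 ≡ 920 · 531 ≡ 185 (mod 967).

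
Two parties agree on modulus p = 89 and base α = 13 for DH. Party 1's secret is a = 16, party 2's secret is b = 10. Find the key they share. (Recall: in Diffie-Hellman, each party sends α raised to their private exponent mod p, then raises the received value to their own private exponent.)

45

Party 1 sends A = α^a mod p = 13^16 mod 89.
13^1 ≡ 13 (mod 89)
13^2 = (13^1)^2 ≡ 13^2 = 169 ≡ 80 (mod 89)
13^4 = (13^2)^2 ≡ 80^2 = 6400 ≡ 81 (mod 89)
13^8 = (13^4)^2 ≡ 81^2 = 6561 ≡ 64 (mod 89)
13^16 = (13^8)^2 ≡ 64^2 = 4096 ≡ 2 (mod 89)
So A = 2. Party 2 then computes K = A^b mod p = 2^10 mod 89.
2^1 ≡ 2 (mod 89)
2^2 = (2^1)^2 ≡ 2^2 = 4 ≡ 4 (mod 89)
2^4 = (2^2)^2 ≡ 4^2 = 16 ≡ 16 (mod 89)
2^8 = (2^4)^2 ≡ 16^2 = 256 ≡ 78 (mod 89)
2^10 = 2^8 · 2^2 ≡ 78 · 4 ≡ 45 (mod 89).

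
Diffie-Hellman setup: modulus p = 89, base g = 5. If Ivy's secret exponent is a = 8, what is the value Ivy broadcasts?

4

Public value = 5^8 (mod 89).
5^1 ≡ 5 (mod 89)
5^2 = (5^1)^2 ≡ 5^2 = 25 ≡ 25 (mod 89)
5^4 = (5^2)^2 ≡ 25^2 = 625 ≡ 2 (mod 89)
5^8 = (5^4)^2 ≡ 2^2 = 4 ≡ 4 (mod 89)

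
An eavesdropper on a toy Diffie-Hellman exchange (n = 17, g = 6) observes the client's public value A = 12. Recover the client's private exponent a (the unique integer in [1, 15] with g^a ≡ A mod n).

3

Try successive powers of 6 modulo 17:
6^1 ≡ 6
6^2 ≡ 2
6^3 ≡ 12
Found: a = 3.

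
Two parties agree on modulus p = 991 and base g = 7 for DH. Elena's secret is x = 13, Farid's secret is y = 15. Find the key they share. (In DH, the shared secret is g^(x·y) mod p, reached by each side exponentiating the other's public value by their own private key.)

824

Elena sends A = g^x mod p = 7^13 mod 991.
7^1 ≡ 7 (mod 991)
7^2 = (7^1)^2 ≡ 7^2 = 49 ≡ 49 (mod 991)
7^4 = (7^2)^2 ≡ 49^2 = 2401 ≡ 419 (mod 991)
7^8 = (7^4)^2 ≡ 419^2 = 175561 ≡ 154 (mod 991)
7^13 = 7^8 · 7^4 · 7^1 ≡ 154 · 419 · 7 ≡ 777 (mod 991).
So A = 777. Farid then computes K = A^y mod p = 777^15 mod 991.
777^1 ≡ 777 (mod 991)
777^2 = (777^1)^2 ≡ 777^2 = 603729 ≡ 210 (mod 991)
777^4 = (777^2)^2 ≡ 210^2 = 44100 ≡ 496 (mod 991)
777^8 = (777^4)^2 ≡ 496^2 = 246016 ≡ 248 (mod 991)
777^15 = 777^8 · 777^4 · 777^2 · 777^1 ≡ 248 · 496 · 210 · 777 ≡ 824 (mod 991).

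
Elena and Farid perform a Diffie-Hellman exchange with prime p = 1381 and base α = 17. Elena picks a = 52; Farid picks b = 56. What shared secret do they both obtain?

Farid sends B = α^b mod p = 17^56 mod 1381.
17^1 ≡ 17 (mod 1381)
17^2 = (17^1)^2 ≡ 17^2 = 289 ≡ 289 (mod 1381)
17^4 = (17^2)^2 ≡ 289^2 = 83521 ≡ 661 (mod 1381)
17^8 = (17^4)^2 ≡ 661^2 = 436921 ≡ 525 (mod 1381)
17^16 = (17^8)^2 ≡ 525^2 = 275625 ≡ 806 (mod 1381)
17^32 = (17^16)^2 ≡ 806^2 = 649636 ≡ 566 (mod 1381)
17^56 = 17^32 · 17^16 · 17^8 ≡ 566 · 806 · 525 ≡ 213 (mod 1381).
So B = 213. Elena then computes K = B^a mod p = 213^52 mod 1381.
213^1 ≡ 213 (mod 1381)
213^2 = (213^1)^2 ≡ 213^2 = 45369 ≡ 1177 (mod 1381)
213^4 = (213^2)^2 ≡ 1177^2 = 1385329 ≡ 186 (mod 1381)
213^8 = (213^4)^2 ≡ 186^2 = 34596 ≡ 71 (mod 1381)
213^16 = (213^8)^2 ≡ 71^2 = 5041 ≡ 898 (mod 1381)
213^32 = (213^16)^2 ≡ 898^2 = 806404 ≡ 1281 (mod 1381)
213^52 = 213^32 · 213^16 · 213^4 ≡ 1281 · 898 · 186 ≡ 395 (mod 1381).

395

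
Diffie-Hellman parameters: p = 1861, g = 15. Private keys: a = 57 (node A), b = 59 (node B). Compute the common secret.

827

Node A sends A = g^a mod p = 15^57 mod 1861.
15^1 ≡ 15 (mod 1861)
15^2 = (15^1)^2 ≡ 15^2 = 225 ≡ 225 (mod 1861)
15^4 = (15^2)^2 ≡ 225^2 = 50625 ≡ 378 (mod 1861)
15^8 = (15^4)^2 ≡ 378^2 = 142884 ≡ 1448 (mod 1861)
15^16 = (15^8)^2 ≡ 1448^2 = 2096704 ≡ 1218 (mod 1861)
15^32 = (15^16)^2 ≡ 1218^2 = 1483524 ≡ 307 (mod 1861)
15^57 = 15^32 · 15^16 · 15^8 · 15^1 ≡ 307 · 1218 · 1448 · 15 ≡ 736 (mod 1861).
So A = 736. Node B then computes K = A^b mod p = 736^59 mod 1861.
736^1 ≡ 736 (mod 1861)
736^2 = (736^1)^2 ≡ 736^2 = 541696 ≡ 145 (mod 1861)
736^4 = (736^2)^2 ≡ 145^2 = 21025 ≡ 554 (mod 1861)
736^8 = (736^4)^2 ≡ 554^2 = 306916 ≡ 1712 (mod 1861)
736^16 = (736^8)^2 ≡ 1712^2 = 2930944 ≡ 1730 (mod 1861)
736^32 = (736^16)^2 ≡ 1730^2 = 2992900 ≡ 412 (mod 1861)
736^59 = 736^32 · 736^16 · 736^8 · 736^2 · 736^1 ≡ 412 · 1730 · 1712 · 145 · 736 ≡ 827 (mod 1861).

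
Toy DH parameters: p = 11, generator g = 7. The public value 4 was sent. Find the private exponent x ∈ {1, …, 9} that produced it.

6

Try successive powers of 7 modulo 11:
7^1 ≡ 7
7^2 ≡ 5
7^3 ≡ 2
7^4 ≡ 3
7^5 ≡ 10
7^6 ≡ 4
Found: x = 6.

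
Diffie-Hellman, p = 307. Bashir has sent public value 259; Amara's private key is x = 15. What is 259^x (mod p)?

216

Shared key K = 259^15 mod 307.
259^1 ≡ 259 (mod 307)
259^2 = (259^1)^2 ≡ 259^2 = 67081 ≡ 155 (mod 307)
259^4 = (259^2)^2 ≡ 155^2 = 24025 ≡ 79 (mod 307)
259^8 = (259^4)^2 ≡ 79^2 = 6241 ≡ 101 (mod 307)
259^15 = 259^8 · 259^4 · 259^2 · 259^1 ≡ 101 · 79 · 155 · 259 ≡ 216 (mod 307).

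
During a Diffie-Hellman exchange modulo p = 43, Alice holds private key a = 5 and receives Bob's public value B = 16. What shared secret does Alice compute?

21

Shared key K = 16^5 mod 43.
16^1 ≡ 16 (mod 43)
16^2 = (16^1)^2 ≡ 16^2 = 256 ≡ 41 (mod 43)
16^4 = (16^2)^2 ≡ 41^2 = 1681 ≡ 4 (mod 43)
16^5 = 16^4 · 16^1 ≡ 4 · 16 ≡ 21 (mod 43).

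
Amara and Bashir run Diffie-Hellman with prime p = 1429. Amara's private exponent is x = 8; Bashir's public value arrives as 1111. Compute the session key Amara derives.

566

Shared key K = 1111^8 mod 1429.
1111^1 ≡ 1111 (mod 1429)
1111^2 = (1111^1)^2 ≡ 1111^2 = 1234321 ≡ 1094 (mod 1429)
1111^4 = (1111^2)^2 ≡ 1094^2 = 1196836 ≡ 763 (mod 1429)
1111^8 = (1111^4)^2 ≡ 763^2 = 582169 ≡ 566 (mod 1429)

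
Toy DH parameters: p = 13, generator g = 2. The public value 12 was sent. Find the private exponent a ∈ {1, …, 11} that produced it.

Try successive powers of 2 modulo 13:
2^1 ≡ 2
2^2 ≡ 4
2^3 ≡ 8
2^4 ≡ 3
2^5 ≡ 6
2^6 ≡ 12
Found: a = 6.

6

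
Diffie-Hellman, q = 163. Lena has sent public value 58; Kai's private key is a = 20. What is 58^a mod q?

104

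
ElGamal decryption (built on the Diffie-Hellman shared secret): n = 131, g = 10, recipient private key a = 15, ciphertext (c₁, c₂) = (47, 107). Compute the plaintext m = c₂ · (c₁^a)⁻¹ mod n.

Shared mask s = c₁^a mod n = 47^15 mod 131.
47^1 ≡ 47 (mod 131)
47^2 = (47^1)^2 ≡ 47^2 = 2209 ≡ 113 (mod 131)
47^4 = (47^2)^2 ≡ 113^2 = 12769 ≡ 62 (mod 131)
47^8 = (47^4)^2 ≡ 62^2 = 3844 ≡ 45 (mod 131)
47^15 = 47^8 · 47^4 · 47^2 · 47^1 ≡ 45 · 62 · 113 · 47 ≡ 18 (mod 131).
So s = 18; s⁻¹ ≡ 51 (mod 131).
m = c₂ · s⁻¹ mod 131 = 107 · 51 mod 131 = 86.

86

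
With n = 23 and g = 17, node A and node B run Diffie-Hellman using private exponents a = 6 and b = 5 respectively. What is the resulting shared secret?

Node A sends A = g^a mod n = 17^6 mod 23.
17^1 ≡ 17 (mod 23)
17^2 = (17^1)^2 ≡ 17^2 = 289 ≡ 13 (mod 23)
17^4 = (17^2)^2 ≡ 13^2 = 169 ≡ 8 (mod 23)
17^6 = 17^4 · 17^2 ≡ 8 · 13 ≡ 12 (mod 23).
So A = 12. Node B then computes K = A^b mod n = 12^5 mod 23.
12^1 ≡ 12 (mod 23)
12^2 = (12^1)^2 ≡ 12^2 = 144 ≡ 6 (mod 23)
12^4 = (12^2)^2 ≡ 6^2 = 36 ≡ 13 (mod 23)
12^5 = 12^4 · 12^1 ≡ 13 · 12 ≡ 18 (mod 23).

18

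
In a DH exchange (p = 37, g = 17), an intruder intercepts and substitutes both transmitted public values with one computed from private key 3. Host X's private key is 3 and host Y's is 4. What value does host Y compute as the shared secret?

Host Y receives an intruder's public value M = 17^3 mod 37 instead of the honest one.
17^1 ≡ 17 (mod 37)
17^2 = (17^1)^2 ≡ 17^2 = 289 ≡ 30 (mod 37)
17^3 = 17^2 · 17^1 ≡ 30 · 17 ≡ 29 (mod 37).
So M = 29. Host Y computes K = M^4 mod 37.
29^1 ≡ 29 (mod 37)
29^2 = (29^1)^2 ≡ 29^2 = 841 ≡ 27 (mod 37)
29^4 = (29^2)^2 ≡ 27^2 = 729 ≡ 26 (mod 37)

26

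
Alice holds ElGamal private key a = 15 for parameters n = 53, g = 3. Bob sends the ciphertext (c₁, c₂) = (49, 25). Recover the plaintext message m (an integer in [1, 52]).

Shared mask s = c₁^a mod n = 49^15 mod 53.
49^1 ≡ 49 (mod 53)
49^2 = (49^1)^2 ≡ 49^2 = 2401 ≡ 16 (mod 53)
49^4 = (49^2)^2 ≡ 16^2 = 256 ≡ 44 (mod 53)
49^8 = (49^4)^2 ≡ 44^2 = 1936 ≡ 28 (mod 53)
49^15 = 49^8 · 49^4 · 49^2 · 49^1 ≡ 28 · 44 · 16 · 49 ≡ 16 (mod 53).
So s = 16; s⁻¹ ≡ 10 (mod 53).
m = c₂ · s⁻¹ mod 53 = 25 · 10 mod 53 = 38.

38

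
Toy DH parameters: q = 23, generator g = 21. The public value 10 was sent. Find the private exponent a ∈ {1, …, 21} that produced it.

7

Try successive powers of 21 modulo 23:
21^1 ≡ 21
21^2 ≡ 4
21^3 ≡ 15
21^4 ≡ 16
21^5 ≡ 14
21^6 ≡ 18
21^7 ≡ 10
Found: a = 7.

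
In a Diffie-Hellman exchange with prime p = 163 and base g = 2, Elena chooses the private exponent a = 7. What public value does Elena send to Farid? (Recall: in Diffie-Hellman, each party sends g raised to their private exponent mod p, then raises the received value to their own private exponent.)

128

Public value = 2^7 (mod 163).
2^1 ≡ 2 (mod 163)
2^2 = (2^1)^2 ≡ 2^2 = 4 ≡ 4 (mod 163)
2^4 = (2^2)^2 ≡ 4^2 = 16 ≡ 16 (mod 163)
2^7 = 2^4 · 2^2 · 2^1 ≡ 16 · 4 · 2 ≡ 128 (mod 163).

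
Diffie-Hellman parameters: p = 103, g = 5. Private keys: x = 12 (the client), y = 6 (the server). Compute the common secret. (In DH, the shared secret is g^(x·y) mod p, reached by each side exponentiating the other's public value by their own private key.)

13

The server sends B = g^y mod p = 5^6 mod 103.
5^1 ≡ 5 (mod 103)
5^2 = (5^1)^2 ≡ 5^2 = 25 ≡ 25 (mod 103)
5^4 = (5^2)^2 ≡ 25^2 = 625 ≡ 7 (mod 103)
5^6 = 5^4 · 5^2 ≡ 7 · 25 ≡ 72 (mod 103).
So B = 72. The client then computes K = B^x mod p = 72^12 mod 103.
72^1 ≡ 72 (mod 103)
72^2 = (72^1)^2 ≡ 72^2 = 5184 ≡ 34 (mod 103)
72^4 = (72^2)^2 ≡ 34^2 = 1156 ≡ 23 (mod 103)
72^8 = (72^4)^2 ≡ 23^2 = 529 ≡ 14 (mod 103)
72^12 = 72^8 · 72^4 ≡ 14 · 23 ≡ 13 (mod 103).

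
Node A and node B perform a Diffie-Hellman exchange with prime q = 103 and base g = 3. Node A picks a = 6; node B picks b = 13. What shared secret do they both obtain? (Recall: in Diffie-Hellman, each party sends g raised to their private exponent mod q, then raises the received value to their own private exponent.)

Node B sends B = g^b mod q = 3^13 mod 103.
3^1 ≡ 3 (mod 103)
3^2 = (3^1)^2 ≡ 3^2 = 9 ≡ 9 (mod 103)
3^4 = (3^2)^2 ≡ 9^2 = 81 ≡ 81 (mod 103)
3^8 = (3^4)^2 ≡ 81^2 = 6561 ≡ 72 (mod 103)
3^13 = 3^8 · 3^4 · 3^1 ≡ 72 · 81 · 3 ≡ 89 (mod 103).
So B = 89. Node A then computes K = B^a mod q = 89^6 mod 103.
89^1 ≡ 89 (mod 103)
89^2 = (89^1)^2 ≡ 89^2 = 7921 ≡ 93 (mod 103)
89^4 = (89^2)^2 ≡ 93^2 = 8649 ≡ 100 (mod 103)
89^6 = 89^4 · 89^2 ≡ 100 · 93 ≡ 30 (mod 103).

30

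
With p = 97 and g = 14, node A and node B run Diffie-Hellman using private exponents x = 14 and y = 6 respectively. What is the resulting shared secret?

47

Node B sends B = g^y mod p = 14^6 mod 97.
14^1 ≡ 14 (mod 97)
14^2 = (14^1)^2 ≡ 14^2 = 196 ≡ 2 (mod 97)
14^4 = (14^2)^2 ≡ 2^2 = 4 ≡ 4 (mod 97)
14^6 = 14^4 · 14^2 ≡ 4 · 2 ≡ 8 (mod 97).
So B = 8. Node A then computes K = B^x mod p = 8^14 mod 97.
8^1 ≡ 8 (mod 97)
8^2 = (8^1)^2 ≡ 8^2 = 64 ≡ 64 (mod 97)
8^4 = (8^2)^2 ≡ 64^2 = 4096 ≡ 22 (mod 97)
8^8 = (8^4)^2 ≡ 22^2 = 484 ≡ 96 (mod 97)
8^14 = 8^8 · 8^4 · 8^2 ≡ 96 · 22 · 64 ≡ 47 (mod 97).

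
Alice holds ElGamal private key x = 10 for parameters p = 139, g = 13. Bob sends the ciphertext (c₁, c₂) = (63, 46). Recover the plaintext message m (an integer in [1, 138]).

20

Shared mask s = c₁^x mod p = 63^10 mod 139.
63^1 ≡ 63 (mod 139)
63^2 = (63^1)^2 ≡ 63^2 = 3969 ≡ 77 (mod 139)
63^4 = (63^2)^2 ≡ 77^2 = 5929 ≡ 91 (mod 139)
63^8 = (63^4)^2 ≡ 91^2 = 8281 ≡ 80 (mod 139)
63^10 = 63^8 · 63^2 ≡ 80 · 77 ≡ 44 (mod 139).
So s = 44; s⁻¹ ≡ 79 (mod 139).
m = c₂ · s⁻¹ mod 139 = 46 · 79 mod 139 = 20.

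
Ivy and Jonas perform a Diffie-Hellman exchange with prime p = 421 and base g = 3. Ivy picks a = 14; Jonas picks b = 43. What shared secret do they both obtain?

Ivy sends A = g^a mod p = 3^14 mod 421.
3^1 ≡ 3 (mod 421)
3^2 = (3^1)^2 ≡ 3^2 = 9 ≡ 9 (mod 421)
3^4 = (3^2)^2 ≡ 9^2 = 81 ≡ 81 (mod 421)
3^8 = (3^4)^2 ≡ 81^2 = 6561 ≡ 246 (mod 421)
3^14 = 3^8 · 3^4 · 3^2 ≡ 246 · 81 · 9 ≡ 409 (mod 421).
So A = 409. Jonas then computes K = A^b mod p = 409^43 mod 421.
409^1 ≡ 409 (mod 421)
409^2 = (409^1)^2 ≡ 409^2 = 167281 ≡ 144 (mod 421)
409^4 = (409^2)^2 ≡ 144^2 = 20736 ≡ 107 (mod 421)
409^8 = (409^4)^2 ≡ 107^2 = 11449 ≡ 82 (mod 421)
409^16 = (409^8)^2 ≡ 82^2 = 6724 ≡ 409 (mod 421)
409^32 = (409^16)^2 ≡ 409^2 = 167281 ≡ 144 (mod 421)
409^43 = 409^32 · 409^8 · 409^2 · 409^1 ≡ 144 · 82 · 144 · 409 ≡ 383 (mod 421).

383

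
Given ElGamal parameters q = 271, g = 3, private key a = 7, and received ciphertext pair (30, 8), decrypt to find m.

93

Shared mask s = c₁^a mod q = 30^7 mod 271.
30^1 ≡ 30 (mod 271)
30^2 = (30^1)^2 ≡ 30^2 = 900 ≡ 87 (mod 271)
30^4 = (30^2)^2 ≡ 87^2 = 7569 ≡ 252 (mod 271)
30^7 = 30^4 · 30^2 · 30^1 ≡ 252 · 87 · 30 ≡ 3 (mod 271).
So s = 3; s⁻¹ ≡ 181 (mod 271).
m = c₂ · s⁻¹ mod 271 = 8 · 181 mod 271 = 93.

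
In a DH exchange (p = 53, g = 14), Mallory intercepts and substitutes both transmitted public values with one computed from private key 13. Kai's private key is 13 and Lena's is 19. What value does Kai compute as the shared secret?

23

Kai receives Mallory's public value M = 14^13 mod 53 instead of the honest one.
14^1 ≡ 14 (mod 53)
14^2 = (14^1)^2 ≡ 14^2 = 196 ≡ 37 (mod 53)
14^4 = (14^2)^2 ≡ 37^2 = 1369 ≡ 44 (mod 53)
14^8 = (14^4)^2 ≡ 44^2 = 1936 ≡ 28 (mod 53)
14^13 = 14^8 · 14^4 · 14^1 ≡ 28 · 44 · 14 ≡ 23 (mod 53).
So M = 23. Kai computes K = M^13 mod 53.
23^1 ≡ 23 (mod 53)
23^2 = (23^1)^2 ≡ 23^2 = 529 ≡ 52 (mod 53)
23^4 = (23^2)^2 ≡ 52^2 = 2704 ≡ 1 (mod 53)
23^8 = (23^4)^2 ≡ 1^2 = 1 ≡ 1 (mod 53)
23^13 = 23^8 · 23^4 · 23^1 ≡ 1 · 1 · 23 ≡ 23 (mod 53).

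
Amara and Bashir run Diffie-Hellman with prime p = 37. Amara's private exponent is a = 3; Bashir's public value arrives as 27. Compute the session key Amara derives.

Shared key K = 27^3 mod 37.
27^1 ≡ 27 (mod 37)
27^2 = (27^1)^2 ≡ 27^2 = 729 ≡ 26 (mod 37)
27^3 = 27^2 · 27^1 ≡ 26 · 27 ≡ 36 (mod 37).

36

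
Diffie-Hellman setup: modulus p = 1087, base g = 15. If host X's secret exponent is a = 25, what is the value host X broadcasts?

Public value = 15^25 mod 1087.
15^1 ≡ 15 (mod 1087)
15^2 = (15^1)^2 ≡ 15^2 = 225 ≡ 225 (mod 1087)
15^4 = (15^2)^2 ≡ 225^2 = 50625 ≡ 623 (mod 1087)
15^8 = (15^4)^2 ≡ 623^2 = 388129 ≡ 70 (mod 1087)
15^16 = (15^8)^2 ≡ 70^2 = 4900 ≡ 552 (mod 1087)
15^25 = 15^16 · 15^8 · 15^1 ≡ 552 · 70 · 15 ≡ 229 (mod 1087).

229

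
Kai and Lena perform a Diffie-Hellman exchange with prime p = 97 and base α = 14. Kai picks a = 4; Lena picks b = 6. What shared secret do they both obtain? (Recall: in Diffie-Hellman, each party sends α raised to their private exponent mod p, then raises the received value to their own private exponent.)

22

Lena sends B = α^b mod p = 14^6 mod 97.
14^1 ≡ 14 (mod 97)
14^2 = (14^1)^2 ≡ 14^2 = 196 ≡ 2 (mod 97)
14^4 = (14^2)^2 ≡ 2^2 = 4 ≡ 4 (mod 97)
14^6 = 14^4 · 14^2 ≡ 4 · 2 ≡ 8 (mod 97).
So B = 8. Kai then computes K = B^a mod p = 8^4 mod 97.
8^1 ≡ 8 (mod 97)
8^2 = (8^1)^2 ≡ 8^2 = 64 ≡ 64 (mod 97)
8^4 = (8^2)^2 ≡ 64^2 = 4096 ≡ 22 (mod 97)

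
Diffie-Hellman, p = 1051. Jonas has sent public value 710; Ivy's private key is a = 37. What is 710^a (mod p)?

671

Shared key K = 710^37 mod 1051.
710^1 ≡ 710 (mod 1051)
710^2 = (710^1)^2 ≡ 710^2 = 504100 ≡ 671 (mod 1051)
710^4 = (710^2)^2 ≡ 671^2 = 450241 ≡ 413 (mod 1051)
710^8 = (710^4)^2 ≡ 413^2 = 170569 ≡ 307 (mod 1051)
710^16 = (710^8)^2 ≡ 307^2 = 94249 ≡ 710 (mod 1051)
710^32 = (710^16)^2 ≡ 710^2 = 504100 ≡ 671 (mod 1051)
710^37 = 710^32 · 710^4 · 710^1 ≡ 671 · 413 · 710 ≡ 671 (mod 1051).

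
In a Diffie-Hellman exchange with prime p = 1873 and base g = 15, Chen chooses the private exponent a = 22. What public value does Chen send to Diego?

1426

Public value = 15^22 (mod 1873).
15^1 ≡ 15 (mod 1873)
15^2 = (15^1)^2 ≡ 15^2 = 225 ≡ 225 (mod 1873)
15^4 = (15^2)^2 ≡ 225^2 = 50625 ≡ 54 (mod 1873)
15^8 = (15^4)^2 ≡ 54^2 = 2916 ≡ 1043 (mod 1873)
15^16 = (15^8)^2 ≡ 1043^2 = 1087849 ≡ 1509 (mod 1873)
15^22 = 15^16 · 15^4 · 15^2 ≡ 1509 · 54 · 225 ≡ 1426 (mod 1873).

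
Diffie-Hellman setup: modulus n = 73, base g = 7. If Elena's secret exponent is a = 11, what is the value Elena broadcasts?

52

Public value = 7^11 (mod 73).
7^1 ≡ 7 (mod 73)
7^2 = (7^1)^2 ≡ 7^2 = 49 ≡ 49 (mod 73)
7^4 = (7^2)^2 ≡ 49^2 = 2401 ≡ 65 (mod 73)
7^8 = (7^4)^2 ≡ 65^2 = 4225 ≡ 64 (mod 73)
7^11 = 7^8 · 7^2 · 7^1 ≡ 64 · 49 · 7 ≡ 52 (mod 73).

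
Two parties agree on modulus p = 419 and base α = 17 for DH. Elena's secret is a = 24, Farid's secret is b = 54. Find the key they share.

Farid sends B = α^b mod p = 17^54 mod 419.
17^1 ≡ 17 (mod 419)
17^2 = (17^1)^2 ≡ 17^2 = 289 ≡ 289 (mod 419)
17^4 = (17^2)^2 ≡ 289^2 = 83521 ≡ 140 (mod 419)
17^8 = (17^4)^2 ≡ 140^2 = 19600 ≡ 326 (mod 419)
17^16 = (17^8)^2 ≡ 326^2 = 106276 ≡ 269 (mod 419)
17^32 = (17^16)^2 ≡ 269^2 = 72361 ≡ 293 (mod 419)
17^54 = 17^32 · 17^16 · 17^4 · 17^2 ≡ 293 · 269 · 140 · 289 ≡ 145 (mod 419).
So B = 145. Elena then computes K = B^a mod p = 145^24 mod 419.
145^1 ≡ 145 (mod 419)
145^2 = (145^1)^2 ≡ 145^2 = 21025 ≡ 75 (mod 419)
145^4 = (145^2)^2 ≡ 75^2 = 5625 ≡ 178 (mod 419)
145^8 = (145^4)^2 ≡ 178^2 = 31684 ≡ 259 (mod 419)
145^16 = (145^8)^2 ≡ 259^2 = 67081 ≡ 41 (mod 419)
145^24 = 145^16 · 145^8 ≡ 41 · 259 ≡ 144 (mod 419).

144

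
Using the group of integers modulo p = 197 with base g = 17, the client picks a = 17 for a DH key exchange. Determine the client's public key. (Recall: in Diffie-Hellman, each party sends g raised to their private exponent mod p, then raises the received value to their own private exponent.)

38

Public value = 17^17 (mod 197).
17^1 ≡ 17 (mod 197)
17^2 = (17^1)^2 ≡ 17^2 = 289 ≡ 92 (mod 197)
17^4 = (17^2)^2 ≡ 92^2 = 8464 ≡ 190 (mod 197)
17^8 = (17^4)^2 ≡ 190^2 = 36100 ≡ 49 (mod 197)
17^16 = (17^8)^2 ≡ 49^2 = 2401 ≡ 37 (mod 197)
17^17 = 17^16 · 17^1 ≡ 37 · 17 ≡ 38 (mod 197).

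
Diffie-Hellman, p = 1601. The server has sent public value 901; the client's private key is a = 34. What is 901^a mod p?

Shared key K = 901^34 mod 1601.
901^1 ≡ 901 (mod 1601)
901^2 = (901^1)^2 ≡ 901^2 = 811801 ≡ 94 (mod 1601)
901^4 = (901^2)^2 ≡ 94^2 = 8836 ≡ 831 (mod 1601)
901^8 = (901^4)^2 ≡ 831^2 = 690561 ≡ 530 (mod 1601)
901^16 = (901^8)^2 ≡ 530^2 = 280900 ≡ 725 (mod 1601)
901^32 = (901^16)^2 ≡ 725^2 = 525625 ≡ 497 (mod 1601)
901^34 = 901^32 · 901^2 ≡ 497 · 94 ≡ 289 (mod 1601).

289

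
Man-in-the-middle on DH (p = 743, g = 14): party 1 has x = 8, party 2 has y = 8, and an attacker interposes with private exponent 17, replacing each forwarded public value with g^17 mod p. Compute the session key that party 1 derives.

Party 1 receives an attacker's public value M = 14^17 mod 743 instead of the honest one.
14^1 ≡ 14 (mod 743)
14^2 = (14^1)^2 ≡ 14^2 = 196 ≡ 196 (mod 743)
14^4 = (14^2)^2 ≡ 196^2 = 38416 ≡ 523 (mod 743)
14^8 = (14^4)^2 ≡ 523^2 = 273529 ≡ 105 (mod 743)
14^16 = (14^8)^2 ≡ 105^2 = 11025 ≡ 623 (mod 743)
14^17 = 14^16 · 14^1 ≡ 623 · 14 ≡ 549 (mod 743).
So M = 549. Party 1 computes K = M^8 mod 743.
549^1 ≡ 549 (mod 743)
549^2 = (549^1)^2 ≡ 549^2 = 301401 ≡ 486 (mod 743)
549^4 = (549^2)^2 ≡ 486^2 = 236196 ≡ 665 (mod 743)
549^8 = (549^4)^2 ≡ 665^2 = 442225 ≡ 140 (mod 743)

140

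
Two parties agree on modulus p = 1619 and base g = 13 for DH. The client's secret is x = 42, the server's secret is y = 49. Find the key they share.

3

The client sends A = g^x mod p = 13^42 mod 1619.
13^1 ≡ 13 (mod 1619)
13^2 = (13^1)^2 ≡ 13^2 = 169 ≡ 169 (mod 1619)
13^4 = (13^2)^2 ≡ 169^2 = 28561 ≡ 1038 (mod 1619)
13^8 = (13^4)^2 ≡ 1038^2 = 1077444 ≡ 809 (mod 1619)
13^16 = (13^8)^2 ≡ 809^2 = 654481 ≡ 405 (mod 1619)
13^32 = (13^16)^2 ≡ 405^2 = 164025 ≡ 506 (mod 1619)
13^42 = 13^32 · 13^8 · 13^2 ≡ 506 · 809 · 169 ≡ 956 (mod 1619).
So A = 956. The server then computes K = A^y mod p = 956^49 mod 1619.
956^1 ≡ 956 (mod 1619)
956^2 = (956^1)^2 ≡ 956^2 = 913936 ≡ 820 (mod 1619)
956^4 = (956^2)^2 ≡ 820^2 = 672400 ≡ 515 (mod 1619)
956^8 = (956^4)^2 ≡ 515^2 = 265225 ≡ 1328 (mod 1619)
956^16 = (956^8)^2 ≡ 1328^2 = 1763584 ≡ 493 (mod 1619)
956^32 = (956^16)^2 ≡ 493^2 = 243049 ≡ 199 (mod 1619)
956^49 = 956^32 · 956^16 · 956^1 ≡ 199 · 493 · 956 ≡ 3 (mod 1619).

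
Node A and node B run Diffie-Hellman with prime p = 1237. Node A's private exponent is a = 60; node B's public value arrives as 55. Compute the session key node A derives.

713

Shared key K = 55^60 mod 1237.
55^1 ≡ 55 (mod 1237)
55^2 = (55^1)^2 ≡ 55^2 = 3025 ≡ 551 (mod 1237)
55^4 = (55^2)^2 ≡ 551^2 = 303601 ≡ 536 (mod 1237)
55^8 = (55^4)^2 ≡ 536^2 = 287296 ≡ 312 (mod 1237)
55^16 = (55^8)^2 ≡ 312^2 = 97344 ≡ 858 (mod 1237)
55^32 = (55^16)^2 ≡ 858^2 = 736164 ≡ 149 (mod 1237)
55^60 = 55^32 · 55^16 · 55^8 · 55^4 ≡ 149 · 858 · 312 · 536 ≡ 713 (mod 1237).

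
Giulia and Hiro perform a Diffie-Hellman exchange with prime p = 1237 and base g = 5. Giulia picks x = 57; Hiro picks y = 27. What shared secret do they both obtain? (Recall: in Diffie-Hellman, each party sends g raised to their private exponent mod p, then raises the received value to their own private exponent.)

343

Giulia sends A = g^x mod p = 5^57 mod 1237.
5^1 ≡ 5 (mod 1237)
5^2 = (5^1)^2 ≡ 5^2 = 25 ≡ 25 (mod 1237)
5^4 = (5^2)^2 ≡ 25^2 = 625 ≡ 625 (mod 1237)
5^8 = (5^4)^2 ≡ 625^2 = 390625 ≡ 970 (mod 1237)
5^16 = (5^8)^2 ≡ 970^2 = 940900 ≡ 780 (mod 1237)
5^32 = (5^16)^2 ≡ 780^2 = 608400 ≡ 1033 (mod 1237)
5^57 = 5^32 · 5^16 · 5^8 · 5^1 ≡ 1033 · 780 · 970 · 5 ≡ 138 (mod 1237).
So A = 138. Hiro then computes K = A^y mod p = 138^27 mod 1237.
138^1 ≡ 138 (mod 1237)
138^2 = (138^1)^2 ≡ 138^2 = 19044 ≡ 489 (mod 1237)
138^4 = (138^2)^2 ≡ 489^2 = 239121 ≡ 380 (mod 1237)
138^8 = (138^4)^2 ≡ 380^2 = 144400 ≡ 908 (mod 1237)
138^16 = (138^8)^2 ≡ 908^2 = 824464 ≡ 622 (mod 1237)
138^27 = 138^16 · 138^8 · 138^2 · 138^1 ≡ 622 · 908 · 489 · 138 ≡ 343 (mod 1237).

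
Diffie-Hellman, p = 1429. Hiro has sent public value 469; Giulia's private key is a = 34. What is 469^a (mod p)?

664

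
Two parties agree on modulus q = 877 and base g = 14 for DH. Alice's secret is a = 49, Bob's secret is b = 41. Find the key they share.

Bob sends B = g^b mod q = 14^41 mod 877.
14^1 ≡ 14 (mod 877)
14^2 = (14^1)^2 ≡ 14^2 = 196 ≡ 196 (mod 877)
14^4 = (14^2)^2 ≡ 196^2 = 38416 ≡ 705 (mod 877)
14^8 = (14^4)^2 ≡ 705^2 = 497025 ≡ 643 (mod 877)
14^16 = (14^8)^2 ≡ 643^2 = 413449 ≡ 382 (mod 877)
14^32 = (14^16)^2 ≡ 382^2 = 145924 ≡ 342 (mod 877)
14^41 = 14^32 · 14^8 · 14^1 ≡ 342 · 643 · 14 ≡ 414 (mod 877).
So B = 414. Alice then computes K = B^a mod q = 414^49 mod 877.
414^1 ≡ 414 (mod 877)
414^2 = (414^1)^2 ≡ 414^2 = 171396 ≡ 381 (mod 877)
414^4 = (414^2)^2 ≡ 381^2 = 145161 ≡ 456 (mod 877)
414^8 = (414^4)^2 ≡ 456^2 = 207936 ≡ 87 (mod 877)
414^16 = (414^8)^2 ≡ 87^2 = 7569 ≡ 553 (mod 877)
414^32 = (414^16)^2 ≡ 553^2 = 305809 ≡ 613 (mod 877)
414^49 = 414^32 · 414^16 · 414^1 ≡ 613 · 553 · 414 ≡ 398 (mod 877).

398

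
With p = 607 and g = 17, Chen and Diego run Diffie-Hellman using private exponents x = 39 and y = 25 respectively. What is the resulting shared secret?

296

Chen sends A = g^x mod p = 17^39 mod 607.
17^1 ≡ 17 (mod 607)
17^2 = (17^1)^2 ≡ 17^2 = 289 ≡ 289 (mod 607)
17^4 = (17^2)^2 ≡ 289^2 = 83521 ≡ 362 (mod 607)
17^8 = (17^4)^2 ≡ 362^2 = 131044 ≡ 539 (mod 607)
17^16 = (17^8)^2 ≡ 539^2 = 290521 ≡ 375 (mod 607)
17^32 = (17^16)^2 ≡ 375^2 = 140625 ≡ 408 (mod 607)
17^39 = 17^32 · 17^4 · 17^2 · 17^1 ≡ 408 · 362 · 289 · 17 ≡ 189 (mod 607).
So A = 189. Diego then computes K = A^y mod p = 189^25 mod 607.
189^1 ≡ 189 (mod 607)
189^2 = (189^1)^2 ≡ 189^2 = 35721 ≡ 515 (mod 607)
189^4 = (189^2)^2 ≡ 515^2 = 265225 ≡ 573 (mod 607)
189^8 = (189^4)^2 ≡ 573^2 = 328329 ≡ 549 (mod 607)
189^16 = (189^8)^2 ≡ 549^2 = 301401 ≡ 329 (mod 607)
189^25 = 189^16 · 189^8 · 189^1 ≡ 329 · 549 · 189 ≡ 296 (mod 607).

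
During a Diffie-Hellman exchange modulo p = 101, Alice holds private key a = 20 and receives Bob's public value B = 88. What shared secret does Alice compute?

Shared key K = 88^20 mod 101.
88^1 ≡ 88 (mod 101)
88^2 = (88^1)^2 ≡ 88^2 = 7744 ≡ 68 (mod 101)
88^4 = (88^2)^2 ≡ 68^2 = 4624 ≡ 79 (mod 101)
88^8 = (88^4)^2 ≡ 79^2 = 6241 ≡ 80 (mod 101)
88^16 = (88^8)^2 ≡ 80^2 = 6400 ≡ 37 (mod 101)
88^20 = 88^16 · 88^4 ≡ 37 · 79 ≡ 95 (mod 101).

95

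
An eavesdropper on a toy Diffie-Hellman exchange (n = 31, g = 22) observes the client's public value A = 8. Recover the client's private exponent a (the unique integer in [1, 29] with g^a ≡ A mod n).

Try successive powers of 22 modulo 31:
22^1 ≡ 22
22^2 ≡ 19
22^3 ≡ 15
22^4 ≡ 20
22^5 ≡ 6
22^6 ≡ 8
Found: a = 6.

6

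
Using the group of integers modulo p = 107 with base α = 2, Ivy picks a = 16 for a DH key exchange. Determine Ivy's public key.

Public value = 2^16 (mod 107).
2^1 ≡ 2 (mod 107)
2^2 = (2^1)^2 ≡ 2^2 = 4 ≡ 4 (mod 107)
2^4 = (2^2)^2 ≡ 4^2 = 16 ≡ 16 (mod 107)
2^8 = (2^4)^2 ≡ 16^2 = 256 ≡ 42 (mod 107)
2^16 = (2^8)^2 ≡ 42^2 = 1764 ≡ 52 (mod 107)

52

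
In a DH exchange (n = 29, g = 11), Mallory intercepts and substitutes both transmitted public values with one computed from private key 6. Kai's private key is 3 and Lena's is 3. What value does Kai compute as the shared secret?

Kai receives Mallory's public value M = 11^6 mod 29 instead of the honest one.
11^1 ≡ 11 (mod 29)
11^2 = (11^1)^2 ≡ 11^2 = 121 ≡ 5 (mod 29)
11^4 = (11^2)^2 ≡ 5^2 = 25 ≡ 25 (mod 29)
11^6 = 11^4 · 11^2 ≡ 25 · 5 ≡ 9 (mod 29).
So M = 9. Kai computes K = M^3 mod 29.
9^1 ≡ 9 (mod 29)
9^2 = (9^1)^2 ≡ 9^2 = 81 ≡ 23 (mod 29)
9^3 = 9^2 · 9^1 ≡ 23 · 9 ≡ 4 (mod 29).

4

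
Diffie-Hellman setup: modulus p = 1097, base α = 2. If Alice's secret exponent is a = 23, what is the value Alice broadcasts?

946

Public value = 2^23 (mod 1097).
2^1 ≡ 2 (mod 1097)
2^2 = (2^1)^2 ≡ 2^2 = 4 ≡ 4 (mod 1097)
2^4 = (2^2)^2 ≡ 4^2 = 16 ≡ 16 (mod 1097)
2^8 = (2^4)^2 ≡ 16^2 = 256 ≡ 256 (mod 1097)
2^16 = (2^8)^2 ≡ 256^2 = 65536 ≡ 813 (mod 1097)
2^23 = 2^16 · 2^4 · 2^2 · 2^1 ≡ 813 · 16 · 4 · 2 ≡ 946 (mod 1097).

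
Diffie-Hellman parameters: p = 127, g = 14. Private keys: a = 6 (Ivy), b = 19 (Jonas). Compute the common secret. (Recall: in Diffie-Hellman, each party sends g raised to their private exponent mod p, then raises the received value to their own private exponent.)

122

Ivy sends A = g^a mod p = 14^6 mod 127.
14^1 ≡ 14 (mod 127)
14^2 = (14^1)^2 ≡ 14^2 = 196 ≡ 69 (mod 127)
14^4 = (14^2)^2 ≡ 69^2 = 4761 ≡ 62 (mod 127)
14^6 = 14^4 · 14^2 ≡ 62 · 69 ≡ 87 (mod 127).
So A = 87. Jonas then computes K = A^b mod p = 87^19 mod 127.
87^1 ≡ 87 (mod 127)
87^2 = (87^1)^2 ≡ 87^2 = 7569 ≡ 76 (mod 127)
87^4 = (87^2)^2 ≡ 76^2 = 5776 ≡ 61 (mod 127)
87^8 = (87^4)^2 ≡ 61^2 = 3721 ≡ 38 (mod 127)
87^16 = (87^8)^2 ≡ 38^2 = 1444 ≡ 47 (mod 127)
87^19 = 87^16 · 87^2 · 87^1 ≡ 47 · 76 · 87 ≡ 122 (mod 127).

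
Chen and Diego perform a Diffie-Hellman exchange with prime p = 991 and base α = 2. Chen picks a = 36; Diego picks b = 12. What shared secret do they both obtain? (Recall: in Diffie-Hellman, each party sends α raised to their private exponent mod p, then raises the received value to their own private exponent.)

568

Chen sends A = α^a mod p = 2^36 mod 991.
2^1 ≡ 2 (mod 991)
2^2 = (2^1)^2 ≡ 2^2 = 4 ≡ 4 (mod 991)
2^4 = (2^2)^2 ≡ 4^2 = 16 ≡ 16 (mod 991)
2^8 = (2^4)^2 ≡ 16^2 = 256 ≡ 256 (mod 991)
2^16 = (2^8)^2 ≡ 256^2 = 65536 ≡ 130 (mod 991)
2^32 = (2^16)^2 ≡ 130^2 = 16900 ≡ 53 (mod 991)
2^36 = 2^32 · 2^4 ≡ 53 · 16 ≡ 848 (mod 991).
So A = 848. Diego then computes K = A^b mod p = 848^12 mod 991.
848^1 ≡ 848 (mod 991)
848^2 = (848^1)^2 ≡ 848^2 = 719104 ≡ 629 (mod 991)
848^4 = (848^2)^2 ≡ 629^2 = 395641 ≡ 232 (mod 991)
848^8 = (848^4)^2 ≡ 232^2 = 53824 ≡ 310 (mod 991)
848^12 = 848^8 · 848^4 ≡ 310 · 232 ≡ 568 (mod 991).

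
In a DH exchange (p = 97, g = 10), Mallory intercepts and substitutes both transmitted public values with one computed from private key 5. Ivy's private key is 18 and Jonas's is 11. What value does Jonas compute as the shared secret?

21

Jonas receives Mallory's public value M = 10^5 mod 97 instead of the honest one.
10^1 ≡ 10 (mod 97)
10^2 = (10^1)^2 ≡ 10^2 = 100 ≡ 3 (mod 97)
10^4 = (10^2)^2 ≡ 3^2 = 9 ≡ 9 (mod 97)
10^5 = 10^4 · 10^1 ≡ 9 · 10 ≡ 90 (mod 97).
So M = 90. Jonas computes K = M^11 mod 97.
90^1 ≡ 90 (mod 97)
90^2 = (90^1)^2 ≡ 90^2 = 8100 ≡ 49 (mod 97)
90^4 = (90^2)^2 ≡ 49^2 = 2401 ≡ 73 (mod 97)
90^8 = (90^4)^2 ≡ 73^2 = 5329 ≡ 91 (mod 97)
90^11 = 90^8 · 90^2 · 90^1 ≡ 91 · 49 · 90 ≡ 21 (mod 97).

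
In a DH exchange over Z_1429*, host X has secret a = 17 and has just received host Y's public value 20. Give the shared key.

Shared key K = 20^17 mod 1429.
20^1 ≡ 20 (mod 1429)
20^2 = (20^1)^2 ≡ 20^2 = 400 ≡ 400 (mod 1429)
20^4 = (20^2)^2 ≡ 400^2 = 160000 ≡ 1381 (mod 1429)
20^8 = (20^4)^2 ≡ 1381^2 = 1907161 ≡ 875 (mod 1429)
20^16 = (20^8)^2 ≡ 875^2 = 765625 ≡ 1110 (mod 1429)
20^17 = 20^16 · 20^1 ≡ 1110 · 20 ≡ 765 (mod 1429).

765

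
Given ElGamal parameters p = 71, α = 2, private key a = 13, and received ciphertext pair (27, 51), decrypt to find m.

69

Shared mask s = c₁^a mod p = 27^13 mod 71.
27^1 ≡ 27 (mod 71)
27^2 = (27^1)^2 ≡ 27^2 = 729 ≡ 19 (mod 71)
27^4 = (27^2)^2 ≡ 19^2 = 361 ≡ 6 (mod 71)
27^8 = (27^4)^2 ≡ 6^2 = 36 ≡ 36 (mod 71)
27^13 = 27^8 · 27^4 · 27^1 ≡ 36 · 6 · 27 ≡ 10 (mod 71).
So s = 10; s⁻¹ ≡ 64 (mod 71).
m = c₂ · s⁻¹ mod 71 = 51 · 64 mod 71 = 69.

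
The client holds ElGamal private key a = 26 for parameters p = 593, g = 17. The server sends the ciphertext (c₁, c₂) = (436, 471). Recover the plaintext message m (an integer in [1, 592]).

Shared mask s = c₁^a mod p = 436^26 mod 593.
436^1 ≡ 436 (mod 593)
436^2 = (436^1)^2 ≡ 436^2 = 190096 ≡ 336 (mod 593)
436^4 = (436^2)^2 ≡ 336^2 = 112896 ≡ 226 (mod 593)
436^8 = (436^4)^2 ≡ 226^2 = 51076 ≡ 78 (mod 593)
436^16 = (436^8)^2 ≡ 78^2 = 6084 ≡ 154 (mod 593)
436^26 = 436^16 · 436^8 · 436^2 ≡ 154 · 78 · 336 ≡ 74 (mod 593).
So s = 74; s⁻¹ ≡ 585 (mod 593).
m = c₂ · s⁻¹ mod 593 = 471 · 585 mod 593 = 383.

383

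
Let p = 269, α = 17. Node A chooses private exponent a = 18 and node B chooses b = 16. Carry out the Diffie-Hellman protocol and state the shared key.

38

Node B sends B = α^b mod p = 17^16 mod 269.
17^1 ≡ 17 (mod 269)
17^2 = (17^1)^2 ≡ 17^2 = 289 ≡ 20 (mod 269)
17^4 = (17^2)^2 ≡ 20^2 = 400 ≡ 131 (mod 269)
17^8 = (17^4)^2 ≡ 131^2 = 17161 ≡ 214 (mod 269)
17^16 = (17^8)^2 ≡ 214^2 = 45796 ≡ 66 (mod 269)
So B = 66. Node A then computes K = B^a mod p = 66^18 mod 269.
66^1 ≡ 66 (mod 269)
66^2 = (66^1)^2 ≡ 66^2 = 4356 ≡ 52 (mod 269)
66^4 = (66^2)^2 ≡ 52^2 = 2704 ≡ 14 (mod 269)
66^8 = (66^4)^2 ≡ 14^2 = 196 ≡ 196 (mod 269)
66^16 = (66^8)^2 ≡ 196^2 = 38416 ≡ 218 (mod 269)
66^18 = 66^16 · 66^2 ≡ 218 · 52 ≡ 38 (mod 269).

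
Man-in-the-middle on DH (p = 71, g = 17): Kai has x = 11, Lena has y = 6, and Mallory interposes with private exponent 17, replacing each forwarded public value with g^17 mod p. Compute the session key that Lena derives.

Lena receives Mallory's public value M = 17^17 mod 71 instead of the honest one.
17^1 ≡ 17 (mod 71)
17^2 = (17^1)^2 ≡ 17^2 = 289 ≡ 5 (mod 71)
17^4 = (17^2)^2 ≡ 5^2 = 25 ≡ 25 (mod 71)
17^8 = (17^4)^2 ≡ 25^2 = 625 ≡ 57 (mod 71)
17^16 = (17^8)^2 ≡ 57^2 = 3249 ≡ 54 (mod 71)
17^17 = 17^16 · 17^1 ≡ 54 · 17 ≡ 66 (mod 71).
So M = 66. Lena computes K = M^6 mod 71.
66^1 ≡ 66 (mod 71)
66^2 = (66^1)^2 ≡ 66^2 = 4356 ≡ 25 (mod 71)
66^4 = (66^2)^2 ≡ 25^2 = 625 ≡ 57 (mod 71)
66^6 = 66^4 · 66^2 ≡ 57 · 25 ≡ 5 (mod 71).

5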